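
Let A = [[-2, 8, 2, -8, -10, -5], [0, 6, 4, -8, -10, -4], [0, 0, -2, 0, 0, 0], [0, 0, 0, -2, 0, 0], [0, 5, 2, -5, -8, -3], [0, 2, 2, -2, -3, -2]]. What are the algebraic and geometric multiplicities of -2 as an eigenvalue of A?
The characteristic polynomial is (x + 1)^2(x + 2)^4, so the factor x + 2 appears with exponent 4: the algebraic multiplicity is 4.

rank(A + 2I) = 3, so the eigenspace has dimension 6 - 3 = 3: the geometric multiplicity is 3.

Since 3 < 4, A is not diagonalizable.

algebraic multiplicity 4, geometric multiplicity 3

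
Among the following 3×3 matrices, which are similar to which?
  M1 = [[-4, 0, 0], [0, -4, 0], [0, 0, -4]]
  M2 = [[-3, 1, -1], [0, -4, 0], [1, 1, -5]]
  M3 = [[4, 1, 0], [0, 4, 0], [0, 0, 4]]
3 classes: {M1}, {M2}, {M3}

Characteristic polynomials: χ_{M1} = (x + 4)^3, χ_{M2} = (x + 4)^3, χ_{M3} = (x - 4)^3.

{M1}: invariant factors x + 4, x + 4, x + 4.

{M2}: invariant factors x + 4, (x + 4)^2.

{M3}: invariant factors x - 4, (x - 4)^2.

Matrices are similar if and only if their invariant-factor lists agree; the partition into similarity classes is {M1}, {M2}, {M3}.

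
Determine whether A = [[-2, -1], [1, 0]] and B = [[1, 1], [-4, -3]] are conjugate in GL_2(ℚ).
Yes.

Two matrices over a field are similar if and only if they have the same invariant factors.

Both A and B have characteristic polynomial (x + 1)^2 and minimal polynomial (x + 1)^2. Computing further, both have invariant factors (x + 1)^2. Hence A and B are similar.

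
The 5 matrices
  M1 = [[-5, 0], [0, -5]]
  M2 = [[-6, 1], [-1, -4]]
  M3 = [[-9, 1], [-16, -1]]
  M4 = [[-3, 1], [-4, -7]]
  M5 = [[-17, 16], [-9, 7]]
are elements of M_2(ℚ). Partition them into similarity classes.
Characteristic polynomials: χ_{M1} = (x + 5)^2, χ_{M2} = (x + 5)^2, χ_{M3} = (x + 5)^2, χ_{M4} = (x + 5)^2, χ_{M5} = (x + 5)^2.

{M1}: invariant factors x + 5, x + 5.

{M2, M3, M4, M5}: invariant factors (x + 5)^2.

Matrices are similar if and only if their invariant-factor lists agree; the partition into similarity classes is {M1}, {M2, M3, M4, M5}.

2 classes: {M1}, {M2, M3, M4, M5}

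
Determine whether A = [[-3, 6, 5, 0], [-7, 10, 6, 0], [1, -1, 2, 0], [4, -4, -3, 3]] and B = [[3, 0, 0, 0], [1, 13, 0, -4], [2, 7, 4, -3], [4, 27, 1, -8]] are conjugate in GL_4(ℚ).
Two matrices over a field are similar if and only if they have the same invariant factors.

Both A and B have characteristic polynomial (x - 3)^4 and minimal polynomial (x - 3)^3. Computing further, both have invariant factors x - 3, (x - 3)^3. Hence A and B are similar.

Yes.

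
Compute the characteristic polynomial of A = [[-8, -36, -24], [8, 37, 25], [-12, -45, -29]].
xI - A = [[x + 8, 36, 24], [-8, x - 37, -25], [12, 45, x + 29]].

Expanding det(xI - A) along the first row:
det(xI - A) = + (x + 8)·det([[x - 37, -25], [45, x + 29]]) - (36)·det([[-8, -25], [12, x + 29]]) + (24)·det([[-8, x - 37], [12, 45]]).

Evaluating gives χ_A(x) = x^3 - 12x - 16 = (x - 4)(x + 2)^2.

χ_A(x) = (x - 4)(x + 2)^2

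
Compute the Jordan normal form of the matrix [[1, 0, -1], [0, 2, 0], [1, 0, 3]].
The characteristic polynomial is det(xI - A) = (x - 2)^3, so the eigenvalues are 2 (algebraic multiplicity 3).

For λ = 2: rank(A - 2I) = 1, rank((A - 2I)^2) = 0. The eigenspace has dimension 3 - 1 = 2, so there are 2 Jordan blocks; the rank sequence gives block sizes [2, 1].

Assembling the blocks gives the Jordan form J above.

J = [[2, 1, 0], [0, 2, 0], [0, 0, 2]]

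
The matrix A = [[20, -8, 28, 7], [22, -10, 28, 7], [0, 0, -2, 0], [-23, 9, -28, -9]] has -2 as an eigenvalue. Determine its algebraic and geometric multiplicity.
algebraic multiplicity 3, geometric multiplicity 2

The characteristic polynomial is (x - 5)(x + 2)^3, so the factor x + 2 appears with exponent 3: the algebraic multiplicity is 3.

rank(A + 2I) = 2, so the eigenspace has dimension 4 - 2 = 2: the geometric multiplicity is 2.

Since 2 < 3, A is not diagonalizable.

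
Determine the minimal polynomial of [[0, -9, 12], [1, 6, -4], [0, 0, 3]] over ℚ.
m_A(x) = (x - 3)^2

The characteristic polynomial factors as (x - 3)^3. The minimal polynomial is ∏(x - λ)^{k_λ} where k_λ is the size of the largest Jordan block at λ.

For λ = 3: rank(A - 3I) = 1, and the largest Jordan block has size 2 (the smallest k with rank((A - 3I)^k) = rank((A - 3I)^(k+1))).

So m_A(x) = (x - 3)^2.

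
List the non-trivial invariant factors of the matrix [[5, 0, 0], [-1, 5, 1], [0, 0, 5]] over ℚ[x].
x - 5, (x - 5)^2

The Jordan structure of A has elementary divisors (x - 5)^2, (x - 5). Arranging the block sizes at each eigenvalue in decreasing order and taking row products gives the invariant factors.

Invariant factors (smallest first, each dividing the next): x - 5, (x - 5)^2.

Check: the last factor (x - 5)^2 is the minimal polynomial, and the product (x - 5)^3 is the characteristic polynomial.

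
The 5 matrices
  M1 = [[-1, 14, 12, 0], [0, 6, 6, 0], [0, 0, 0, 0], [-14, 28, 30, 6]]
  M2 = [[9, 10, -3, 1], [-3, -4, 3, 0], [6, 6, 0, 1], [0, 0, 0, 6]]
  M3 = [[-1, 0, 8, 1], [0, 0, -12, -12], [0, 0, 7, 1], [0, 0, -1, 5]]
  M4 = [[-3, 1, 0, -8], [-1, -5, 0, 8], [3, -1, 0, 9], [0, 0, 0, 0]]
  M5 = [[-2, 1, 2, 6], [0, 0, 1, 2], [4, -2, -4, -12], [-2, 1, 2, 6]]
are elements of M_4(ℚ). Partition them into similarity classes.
Characteristic polynomials: χ_{M1} = x(x - 6)^2(x + 1), χ_{M2} = x(x - 6)^2(x + 1), χ_{M3} = x(x - 6)^2(x + 1), χ_{M4} = x^2(x + 4)^2, χ_{M5} = x^4.

{M1}: invariant factors x - 6, x(x - 6)(x + 1).

{M2, M3}: invariant factors x(x - 6)^2(x + 1).

{M4}: invariant factors x^2(x + 4)^2.

{M5}: invariant factors x, x^3.

Matrices are similar if and only if their invariant-factor lists agree; the partition into similarity classes is {M1}, {M2, M3}, {M4}, {M5}.

4 classes: {M1}, {M2, M3}, {M4}, {M5}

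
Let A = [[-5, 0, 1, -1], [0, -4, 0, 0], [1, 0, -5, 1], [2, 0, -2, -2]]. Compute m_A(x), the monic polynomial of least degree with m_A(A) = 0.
m_A(x) = (x + 4)^2

The characteristic polynomial factors as (x + 4)^4. The minimal polynomial is ∏(x - λ)^{k_λ} where k_λ is the size of the largest Jordan block at λ.

For λ = -4: rank(A + 4I) = 1, and the largest Jordan block has size 2 (the smallest k with rank((A + 4I)^k) = rank((A + 4I)^(k+1))).

So m_A(x) = (x + 4)^2.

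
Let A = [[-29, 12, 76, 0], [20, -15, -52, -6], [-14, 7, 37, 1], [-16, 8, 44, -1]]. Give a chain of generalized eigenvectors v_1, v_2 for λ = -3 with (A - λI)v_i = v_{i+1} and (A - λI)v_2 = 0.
We seek v_1 ∈ ker((A + 3I)^2) \ ker(A + 3I), then set v_{i+1} = (A + 3I) v_i.

One such chain is v_1 = [[-3, 0, -1, -1]]^T, v_2 = [[2, -2, 1, 2]]^T. Check: (A + 3I) v_2 = [[0, 0, 0, 0]]^T = 0.

v_1 = [[-3, 0, -1, -1]]^T, v_2 = [[2, -2, 1, 2]]^T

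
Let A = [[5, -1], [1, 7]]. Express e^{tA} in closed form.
e^{tA} = [[(1 - t)*e^{6*t}, -t*e^{6*t}], [t*e^{6*t}, (t + 1)*e^{6*t}]]

A has Jordan form J = [[6, 1], [0, 6]] with A = PJP^{-1}, so e^{tA} = P e^{tJ} P^{-1}.

For a Jordan block J_k(λ), e^{tJ_k(λ)} = e^{λt} · (I + tN + t^2 N^2/2! + ... + t^{k-1} N^{k-1}/(k-1)!) where N is the nilpotent superdiagonal part.

Assembling the blocks and conjugating back gives the entries of e^{tA} as shown above.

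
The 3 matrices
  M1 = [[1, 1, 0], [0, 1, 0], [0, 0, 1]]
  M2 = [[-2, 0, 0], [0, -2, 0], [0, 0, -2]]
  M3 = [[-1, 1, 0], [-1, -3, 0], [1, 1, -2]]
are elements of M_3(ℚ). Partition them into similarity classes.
Characteristic polynomials: χ_{M1} = (x - 1)^3, χ_{M2} = (x + 2)^3, χ_{M3} = (x + 2)^3.

{M1}: invariant factors x - 1, (x - 1)^2.

{M2}: invariant factors x + 2, x + 2, x + 2.

{M3}: invariant factors x + 2, (x + 2)^2.

Matrices are similar if and only if their invariant-factor lists agree; the partition into similarity classes is {M1}, {M2}, {M3}.

3 classes: {M1}, {M2}, {M3}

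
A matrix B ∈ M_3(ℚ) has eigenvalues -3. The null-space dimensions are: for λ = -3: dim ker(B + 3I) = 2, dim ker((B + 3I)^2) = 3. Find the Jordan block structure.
Jordan blocks: (-3, 2), (-3, 1)

λ = -3: successive nullity increments [2, 1] count blocks of size ≥ k; block sizes are [2, 1].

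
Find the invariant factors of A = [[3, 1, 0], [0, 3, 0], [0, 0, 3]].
x - 3, (x - 3)^2

The Jordan structure of A has elementary divisors (x - 3)^2, (x - 3). Arranging the block sizes at each eigenvalue in decreasing order and taking row products gives the invariant factors.

Invariant factors (smallest first, each dividing the next): x - 3, (x - 3)^2.

Check: the last factor (x - 3)^2 is the minimal polynomial, and the product (x - 3)^3 is the characteristic polynomial.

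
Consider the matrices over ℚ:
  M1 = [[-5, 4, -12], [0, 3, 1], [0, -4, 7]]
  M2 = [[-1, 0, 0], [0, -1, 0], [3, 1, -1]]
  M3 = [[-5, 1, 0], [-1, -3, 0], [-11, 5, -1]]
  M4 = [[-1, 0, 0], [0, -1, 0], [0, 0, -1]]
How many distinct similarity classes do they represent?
Characteristic polynomials: χ_{M1} = (x - 5)^2(x + 5), χ_{M2} = (x + 1)^3, χ_{M3} = (x + 1)(x + 4)^2, χ_{M4} = (x + 1)^3.

{M1}: invariant factors (x - 5)^2(x + 5).

{M2}: invariant factors x + 1, (x + 1)^2.

{M3}: invariant factors (x + 1)(x + 4)^2.

{M4}: invariant factors x + 1, x + 1, x + 1.

Matrices are similar if and only if their invariant-factor lists agree; the partition into similarity classes is {M1}, {M2}, {M3}, {M4}.

4 classes: {M1}, {M2}, {M3}, {M4}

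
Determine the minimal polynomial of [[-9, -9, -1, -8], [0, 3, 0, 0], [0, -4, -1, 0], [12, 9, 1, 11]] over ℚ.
The characteristic polynomial factors as (x - 3)^2(x + 1)^2. The minimal polynomial is ∏(x - λ)^{k_λ} where k_λ is the size of the largest Jordan block at λ.

For λ = -1: rank(A + I) = 3, and the largest Jordan block has size 2 (the smallest k with rank((A + I)^k) = rank((A + I)^(k+1))).
For λ = 3: rank(A - 3I) = 2, and the largest Jordan block has size 1 (the smallest k with rank((A - 3I)^k) = rank((A - 3I)^(k+1))).

So m_A(x) = (x - 3)(x + 1)^2.

m_A(x) = (x - 3)(x + 1)^2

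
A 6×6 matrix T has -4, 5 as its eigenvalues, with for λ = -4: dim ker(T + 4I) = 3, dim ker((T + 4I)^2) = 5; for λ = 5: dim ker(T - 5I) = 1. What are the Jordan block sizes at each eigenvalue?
Jordan blocks: (-4, 2), (-4, 2), (-4, 1), (5, 1)

λ = -4: successive nullity increments [3, 2] count blocks of size ≥ k; block sizes are [2, 2, 1].
λ = 5: successive nullity increments [1] count blocks of size ≥ k; block sizes are [1].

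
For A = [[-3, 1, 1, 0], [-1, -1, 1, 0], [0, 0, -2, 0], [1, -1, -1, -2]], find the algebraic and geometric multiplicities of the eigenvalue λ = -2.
algebraic multiplicity 4, geometric multiplicity 3

The characteristic polynomial is (x + 2)^4, so the factor x + 2 appears with exponent 4: the algebraic multiplicity is 4.

rank(A + 2I) = 1, so the eigenspace has dimension 4 - 1 = 3: the geometric multiplicity is 3.

Since 3 < 4, A is not diagonalizable.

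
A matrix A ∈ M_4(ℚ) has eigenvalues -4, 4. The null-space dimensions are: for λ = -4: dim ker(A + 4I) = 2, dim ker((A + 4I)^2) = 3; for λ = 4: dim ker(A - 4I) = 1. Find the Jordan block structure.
Jordan blocks: (-4, 2), (-4, 1), (4, 1)

λ = -4: successive nullity increments [2, 1] count blocks of size ≥ k; block sizes are [2, 1].
λ = 4: successive nullity increments [1] count blocks of size ≥ k; block sizes are [1].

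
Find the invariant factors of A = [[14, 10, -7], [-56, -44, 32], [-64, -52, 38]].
(x - 4)(x - 2)^2

The Jordan structure of A has elementary divisors (x - 2)^2, (x - 4). Arranging the block sizes at each eigenvalue in decreasing order and taking row products gives the invariant factors.

Invariant factors (smallest first, each dividing the next): (x - 4)(x - 2)^2.

Check: the last factor (x - 4)(x - 2)^2 is the minimal polynomial, and the product (x - 4)(x - 2)^2 is the characteristic polynomial.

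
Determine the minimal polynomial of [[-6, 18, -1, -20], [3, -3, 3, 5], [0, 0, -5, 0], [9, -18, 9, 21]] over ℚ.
m_A(x) = (x - 6)(x - 3)^2(x + 5)

The characteristic polynomial factors as (x - 6)(x - 3)^2(x + 5). The minimal polynomial is ∏(x - λ)^{k_λ} where k_λ is the size of the largest Jordan block at λ.

For λ = -5: rank(A + 5I) = 3, and the largest Jordan block has size 1 (the smallest k with rank((A + 5I)^k) = rank((A + 5I)^(k+1))).
For λ = 3: rank(A - 3I) = 3, and the largest Jordan block has size 2 (the smallest k with rank((A - 3I)^k) = rank((A - 3I)^(k+1))).
For λ = 6: rank(A - 6I) = 3, and the largest Jordan block has size 1 (the smallest k with rank((A - 6I)^k) = rank((A - 6I)^(k+1))).

So m_A(x) = (x - 6)(x - 3)^2(x + 5).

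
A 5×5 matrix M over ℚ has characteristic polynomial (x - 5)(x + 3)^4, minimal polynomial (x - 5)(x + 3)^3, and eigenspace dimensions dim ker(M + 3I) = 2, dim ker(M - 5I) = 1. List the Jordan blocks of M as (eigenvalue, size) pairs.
Jordan blocks: (-3, 3), (-3, 1), (5, 1)

λ = -3: algebraic multiplicity 4 (exponent in χ_M), largest block size 3 (exponent in m_M), 2 blocks (geometric multiplicity). These force block sizes [3, 1].
λ = 5: algebraic multiplicity 1 (exponent in χ_M), largest block size 1 (exponent in m_M), 1 block (geometric multiplicity). This forces block sizes [1].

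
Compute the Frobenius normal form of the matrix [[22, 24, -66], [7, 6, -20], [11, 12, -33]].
The invariant factors of A (the non-unit diagonal entries of the Smith normal form of xI - A over ℚ[x]) are x(x + 2)(x + 3), each dividing the next. The characteristic polynomial is their product, x(x + 2)(x + 3).

The rational canonical form is the block-diagonal matrix of companion matrices C(f_i):
R = [[0, 0, 0], [1, 0, -6], [0, 1, -5]].

R = [[0, 0, 0], [1, 0, -6], [0, 1, -5]]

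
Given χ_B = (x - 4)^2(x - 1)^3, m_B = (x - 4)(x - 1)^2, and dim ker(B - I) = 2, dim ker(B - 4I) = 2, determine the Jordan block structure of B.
λ = 1: algebraic multiplicity 3 (exponent in χ_B), largest block size 2 (exponent in m_B), 2 blocks (geometric multiplicity). These force block sizes [2, 1].
λ = 4: algebraic multiplicity 2 (exponent in χ_B), largest block size 1 (exponent in m_B), 2 blocks (geometric multiplicity). These force block sizes [1, 1].

Jordan blocks: (1, 2), (1, 1), (4, 1), (4, 1)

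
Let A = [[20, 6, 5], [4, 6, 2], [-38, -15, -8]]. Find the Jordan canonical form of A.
The characteristic polynomial is det(xI - A) = (x - 6)^3, so the eigenvalues are 6 (algebraic multiplicity 3).

For λ = 6: rank(A - 6I) = 2, rank((A - 6I)^2) = 1, rank((A - 6I)^3) = 0. The eigenspace has dimension 3 - 2 = 1, so there is 1 Jordan block; the rank sequence gives block sizes [3].

Assembling the blocks gives the Jordan form J above.

J = [[6, 1, 0], [0, 6, 1], [0, 0, 6]]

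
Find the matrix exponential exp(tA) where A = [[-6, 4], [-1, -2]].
e^{tA} = [[(1 - 2*t)*e^{-4*t}, 4*t*e^{-4*t}], [-t*e^{-4*t}, (2*t + 1)*e^{-4*t}]]

A has Jordan form J = [[-4, 1], [0, -4]] with A = PJP^{-1}, so e^{tA} = P e^{tJ} P^{-1}.

For a Jordan block J_k(λ), e^{tJ_k(λ)} = e^{λt} · (I + tN + t^2 N^2/2! + ... + t^{k-1} N^{k-1}/(k-1)!) where N is the nilpotent superdiagonal part.

Assembling the blocks and conjugating back gives the entries of e^{tA} as shown above.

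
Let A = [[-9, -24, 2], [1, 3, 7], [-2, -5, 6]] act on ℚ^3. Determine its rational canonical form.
The invariant factors of A (the non-unit diagonal entries of the Smith normal form of xI - A over ℚ[x]) are x^3 - 5, each dividing the next. The characteristic polynomial is their product, x^3 - 5.

The rational canonical form is the block-diagonal matrix of companion matrices C(f_i):
R = [[0, 0, 5], [1, 0, 0], [0, 1, 0]].

Note the characteristic polynomial does not split into linear factors over ℚ, so A has no Jordan form over ℚ; the rational canonical form exists over any field.

R = [[0, 0, 5], [1, 0, 0], [0, 1, 0]]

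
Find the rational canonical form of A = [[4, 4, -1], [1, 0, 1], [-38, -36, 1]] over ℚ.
The invariant factors of A (the non-unit diagonal entries of the Smith normal form of xI - A over ℚ[x]) are (x - 6)(x^2 + x + 4), each dividing the next. The characteristic polynomial is their product, (x - 6)(x^2 + x + 4).

The rational canonical form is the block-diagonal matrix of companion matrices C(f_i):
R = [[0, 0, 24], [1, 0, 2], [0, 1, 5]].

Note the characteristic polynomial does not split into linear factors over ℚ, so A has no Jordan form over ℚ; the rational canonical form exists over any field.

R = [[0, 0, 24], [1, 0, 2], [0, 1, 5]]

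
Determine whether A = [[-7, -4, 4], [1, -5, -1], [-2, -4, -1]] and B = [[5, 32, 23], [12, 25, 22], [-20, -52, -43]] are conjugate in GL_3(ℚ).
Yes.

Two matrices over a field are similar if and only if they have the same invariant factors.

Both A and B have characteristic polynomial (x + 3)(x + 5)^2 and minimal polynomial (x + 3)(x + 5)^2. Computing further, both have invariant factors (x + 3)(x + 5)^2. Hence A and B are similar.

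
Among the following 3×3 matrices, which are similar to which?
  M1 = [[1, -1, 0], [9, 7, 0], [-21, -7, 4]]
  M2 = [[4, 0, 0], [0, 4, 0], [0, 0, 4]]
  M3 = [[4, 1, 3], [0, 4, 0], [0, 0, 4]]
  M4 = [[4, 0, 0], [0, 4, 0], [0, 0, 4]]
2 classes: {M1, M3}, {M2, M4}

Characteristic polynomials: χ_{M1} = (x - 4)^3, χ_{M2} = (x - 4)^3, χ_{M3} = (x - 4)^3, χ_{M4} = (x - 4)^3.

{M1, M3}: invariant factors x - 4, (x - 4)^2.

{M2, M4}: invariant factors x - 4, x - 4, x - 4.

Matrices are similar if and only if their invariant-factor lists agree; the partition into similarity classes is {M1, M3}, {M2, M4}.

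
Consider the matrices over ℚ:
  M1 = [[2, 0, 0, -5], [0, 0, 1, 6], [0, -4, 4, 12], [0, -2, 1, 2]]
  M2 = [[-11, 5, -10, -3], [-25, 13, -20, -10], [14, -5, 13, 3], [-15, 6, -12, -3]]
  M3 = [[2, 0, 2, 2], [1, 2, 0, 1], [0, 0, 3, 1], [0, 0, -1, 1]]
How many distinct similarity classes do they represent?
2 classes: {M1, M3}, {M2}

Characteristic polynomials: χ_{M1} = (x - 2)^4, χ_{M2} = (x - 3)^4, χ_{M3} = (x - 2)^4.

{M1, M3}: invariant factors x - 2, (x - 2)^3.

{M2}: invariant factors x - 3, (x - 3)^3.

Matrices are similar if and only if their invariant-factor lists agree; the partition into similarity classes is {M1, M3}, {M2}.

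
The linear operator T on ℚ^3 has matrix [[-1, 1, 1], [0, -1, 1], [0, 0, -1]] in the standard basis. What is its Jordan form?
The characteristic polynomial is det(xI - A) = (x + 1)^3, so the eigenvalues are -1 (algebraic multiplicity 3).

For λ = -1: rank(A + I) = 2, rank((A + I)^2) = 1, rank((A + I)^3) = 0. The eigenspace has dimension 3 - 2 = 1, so there is 1 Jordan block; the rank sequence gives block sizes [3].

Assembling the blocks gives the Jordan form J above.

J = [[-1, 1, 0], [0, -1, 1], [0, 0, -1]]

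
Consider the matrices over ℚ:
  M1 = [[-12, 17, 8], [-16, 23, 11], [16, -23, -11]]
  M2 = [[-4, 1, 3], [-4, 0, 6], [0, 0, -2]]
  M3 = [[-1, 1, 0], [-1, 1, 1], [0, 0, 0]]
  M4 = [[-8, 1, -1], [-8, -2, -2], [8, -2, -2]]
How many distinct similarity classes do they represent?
3 classes: {M1, M3}, {M2}, {M4}

Characteristic polynomials: χ_{M1} = x^3, χ_{M2} = (x + 2)^3, χ_{M3} = x^3, χ_{M4} = (x + 4)^3.

{M1, M3}: invariant factors x^3.

{M2}: invariant factors x + 2, (x + 2)^2.

{M4}: invariant factors x + 4, (x + 4)^2.

Matrices are similar if and only if their invariant-factor lists agree; the partition into similarity classes is {M1, M3}, {M2}, {M4}.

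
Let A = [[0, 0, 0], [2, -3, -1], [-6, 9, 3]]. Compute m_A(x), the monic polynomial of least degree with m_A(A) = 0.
The characteristic polynomial factors as x^3. The minimal polynomial is ∏(x - λ)^{k_λ} where k_λ is the size of the largest Jordan block at λ.

For λ = 0: rank(A) = 1, and the largest Jordan block has size 2 (the smallest k with rank(A^k) = rank(A^(k+1))).

So m_A(x) = x^2.

m_A(x) = x^2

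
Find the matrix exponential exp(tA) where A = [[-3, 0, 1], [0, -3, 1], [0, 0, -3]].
e^{tA} = [[e^{-3*t}, 0, t*e^{-3*t}], [0, e^{-3*t}, t*e^{-3*t}], [0, 0, e^{-3*t}]]

A has Jordan form J = [[-3, 1, 0], [0, -3, 0], [0, 0, -3]] with A = PJP^{-1}, so e^{tA} = P e^{tJ} P^{-1}.

For a Jordan block J_k(λ), e^{tJ_k(λ)} = e^{λt} · (I + tN + t^2 N^2/2! + ... + t^{k-1} N^{k-1}/(k-1)!) where N is the nilpotent superdiagonal part.

Assembling the blocks and conjugating back gives the entries of e^{tA} as shown above.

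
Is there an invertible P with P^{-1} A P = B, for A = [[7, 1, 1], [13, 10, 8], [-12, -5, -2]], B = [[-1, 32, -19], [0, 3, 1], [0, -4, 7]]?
trace(A) = 15 but trace(B) = 9. The trace is a similarity invariant, so A and B are not similar.

No.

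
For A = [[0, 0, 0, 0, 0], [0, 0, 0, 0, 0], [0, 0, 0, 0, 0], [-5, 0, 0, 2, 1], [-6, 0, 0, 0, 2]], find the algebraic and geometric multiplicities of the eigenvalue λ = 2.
The characteristic polynomial is x^3(x - 2)^2, so the factor x - 2 appears with exponent 2: the algebraic multiplicity is 2.

rank(A - 2I) = 4, so the eigenspace has dimension 5 - 4 = 1: the geometric multiplicity is 1.

Since 1 < 2, A is not diagonalizable.

algebraic multiplicity 2, geometric multiplicity 1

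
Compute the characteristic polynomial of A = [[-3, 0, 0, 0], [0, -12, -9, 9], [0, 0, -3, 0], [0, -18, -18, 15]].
χ_A(x) = (x - 6)(x + 3)^3

xI - A = [[x + 3, 0, 0, 0], [0, x + 12, 9, -9], [0, 0, x + 3, 0], [0, 18, 18, x - 15]].

Expanding det(xI - A) along the first row:
det(xI - A) = + (x + 3)·det([[x + 12, 9, -9], [0, x + 3, 0], [18, 18, x - 15]]) - (0)·det([[0, 9, -9], [0, x + 3, 0], [0, 18, x - 15]]) + (0)·det([[0, x + 12, -9], [0, 0, 0], [0, 18, x - 15]]) - (0)·det([[0, x + 12, 9], [0, 0, x + 3], [0, 18, 18]]).

Evaluating gives χ_A(x) = x^4 + 3x^3 - 27x^2 - 135x - 162 = (x - 6)(x + 3)^3.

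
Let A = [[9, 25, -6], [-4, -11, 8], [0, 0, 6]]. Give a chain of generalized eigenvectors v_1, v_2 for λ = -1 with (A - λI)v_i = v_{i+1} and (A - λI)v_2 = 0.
We seek v_1 ∈ ker((A + I)^2) \ ker(A + I), then set v_{i+1} = (A + I) v_i.

One such chain is v_1 = [[-2, 1, 0]]^T, v_2 = [[5, -2, 0]]^T. Check: (A + I) v_2 = [[0, 0, 0]]^T = 0.

v_1 = [[-2, 1, 0]]^T, v_2 = [[5, -2, 0]]^T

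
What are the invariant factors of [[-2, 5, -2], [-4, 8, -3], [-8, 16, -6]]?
The Jordan structure of A has elementary divisors x^3. Arranging the block sizes at each eigenvalue in decreasing order and taking row products gives the invariant factors.

Invariant factors (smallest first, each dividing the next): x^3.

Check: the last factor x^3 is the minimal polynomial, and the product x^3 is the characteristic polynomial.

x^3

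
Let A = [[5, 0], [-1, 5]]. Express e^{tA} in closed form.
A has Jordan form J = [[5, 1], [0, 5]] with A = PJP^{-1}, so e^{tA} = P e^{tJ} P^{-1}.

For a Jordan block J_k(λ), e^{tJ_k(λ)} = e^{λt} · (I + tN + t^2 N^2/2! + ... + t^{k-1} N^{k-1}/(k-1)!) where N is the nilpotent superdiagonal part.

Assembling the blocks and conjugating back gives the entries of e^{tA} as shown above.

e^{tA} = [[e^{5*t}, 0], [-t*e^{5*t}, e^{5*t}]]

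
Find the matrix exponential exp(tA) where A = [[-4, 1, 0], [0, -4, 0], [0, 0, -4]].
A has Jordan form J = [[-4, 1, 0], [0, -4, 0], [0, 0, -4]] with A = PJP^{-1}, so e^{tA} = P e^{tJ} P^{-1}.

For a Jordan block J_k(λ), e^{tJ_k(λ)} = e^{λt} · (I + tN + t^2 N^2/2! + ... + t^{k-1} N^{k-1}/(k-1)!) where N is the nilpotent superdiagonal part.

Assembling the blocks and conjugating back gives the entries of e^{tA} as shown above.

e^{tA} = [[e^{-4*t}, t*e^{-4*t}, 0], [0, e^{-4*t}, 0], [0, 0, e^{-4*t}]]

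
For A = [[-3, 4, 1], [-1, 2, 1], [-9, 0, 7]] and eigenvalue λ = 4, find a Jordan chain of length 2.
v_1 = [[-1, -1, -2]]^T, v_2 = [[1, 1, 3]]^T

We seek v_1 ∈ ker((A - 4I)^2) \ ker(A - 4I), then set v_{i+1} = (A - 4I) v_i.

One such chain is v_1 = [[-1, -1, -2]]^T, v_2 = [[1, 1, 3]]^T. Check: (A - 4I) v_2 = [[0, 0, 0]]^T = 0.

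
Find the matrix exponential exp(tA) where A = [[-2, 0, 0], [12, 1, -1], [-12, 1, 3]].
e^{tA} = [[e^{-2*t}, 0, 0], [6*sinh(2*t), (1 - t)*e^{2*t}, -t*e^{2*t}], [-6*sinh(2*t), t*e^{2*t}, (t + 1)*e^{2*t}]]

A has Jordan form J = [[-2, 0, 0], [0, 2, 1], [0, 0, 2]] with A = PJP^{-1}, so e^{tA} = P e^{tJ} P^{-1}.

For a Jordan block J_k(λ), e^{tJ_k(λ)} = e^{λt} · (I + tN + t^2 N^2/2! + ... + t^{k-1} N^{k-1}/(k-1)!) where N is the nilpotent superdiagonal part.

Assembling the blocks and conjugating back gives the entries of e^{tA} as shown above.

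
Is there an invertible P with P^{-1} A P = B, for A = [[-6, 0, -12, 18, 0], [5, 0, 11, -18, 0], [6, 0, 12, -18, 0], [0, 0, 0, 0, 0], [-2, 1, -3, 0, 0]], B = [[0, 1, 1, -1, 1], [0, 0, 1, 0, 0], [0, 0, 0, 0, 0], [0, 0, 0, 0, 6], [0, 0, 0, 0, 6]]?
Yes.

Two matrices over a field are similar if and only if they have the same invariant factors.

Both A and B have characteristic polynomial x^4(x - 6) and minimal polynomial x^3(x - 6). Computing further, both have invariant factors x, x^3(x - 6). Hence A and B are similar.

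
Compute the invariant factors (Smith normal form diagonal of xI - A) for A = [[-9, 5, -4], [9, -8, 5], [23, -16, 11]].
The Jordan structure of A has elementary divisors (x + 2)^3. Arranging the block sizes at each eigenvalue in decreasing order and taking row products gives the invariant factors.

Invariant factors (smallest first, each dividing the next): (x + 2)^3.

Check: the last factor (x + 2)^3 is the minimal polynomial, and the product (x + 2)^3 is the characteristic polynomial.

(x + 2)^3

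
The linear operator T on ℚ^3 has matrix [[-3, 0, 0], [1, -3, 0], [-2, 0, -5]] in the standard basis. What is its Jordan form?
The characteristic polynomial is det(xI - A) = (x + 3)^2(x + 5), so the eigenvalues are -5 (algebraic multiplicity 1), -3 (algebraic multiplicity 2).

For λ = -5: algebraic multiplicity 1 gives one 1×1 block.

For λ = -3: rank(A + 3I) = 2, rank((A + 3I)^2) = 1. The eigenspace has dimension 3 - 2 = 1, so there is 1 Jordan block; the rank sequence gives block sizes [2].

Assembling the blocks gives the Jordan form J above.

J = [[-5, 0, 0], [0, -3, 1], [0, 0, -3]]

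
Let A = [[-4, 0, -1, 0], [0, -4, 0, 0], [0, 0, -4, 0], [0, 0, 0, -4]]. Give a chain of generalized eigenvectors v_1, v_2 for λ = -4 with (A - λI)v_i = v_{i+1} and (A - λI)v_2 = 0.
We seek v_1 ∈ ker((A + 4I)^2) \ ker(A + 4I), then set v_{i+1} = (A + 4I) v_i.

One such chain is v_1 = [[0, 1, -1, 0]]^T, v_2 = [[1, 0, 0, 0]]^T. Check: (A + 4I) v_2 = [[0, 0, 0, 0]]^T = 0.

v_1 = [[0, 1, -1, 0]]^T, v_2 = [[1, 0, 0, 0]]^T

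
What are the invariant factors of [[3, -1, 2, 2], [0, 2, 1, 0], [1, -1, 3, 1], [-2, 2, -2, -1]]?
The Jordan structure of A has elementary divisors (x - 1), (x - 2)^3. Arranging the block sizes at each eigenvalue in decreasing order and taking row products gives the invariant factors.

Invariant factors (smallest first, each dividing the next): (x - 2)^3(x - 1).

Check: the last factor (x - 2)^3(x - 1) is the minimal polynomial, and the product (x - 2)^3(x - 1) is the characteristic polynomial.

(x - 2)^3(x - 1)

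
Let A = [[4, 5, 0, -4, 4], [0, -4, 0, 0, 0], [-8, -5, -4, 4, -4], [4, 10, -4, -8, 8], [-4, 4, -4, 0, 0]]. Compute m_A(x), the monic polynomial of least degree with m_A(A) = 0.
m_A(x) = x(x + 4)^2

The characteristic polynomial factors as x^2(x + 4)^3. The minimal polynomial is ∏(x - λ)^{k_λ} where k_λ is the size of the largest Jordan block at λ.

For λ = -4: rank(A + 4I) = 3, and the largest Jordan block has size 2 (the smallest k with rank((A + 4I)^k) = rank((A + 4I)^(k+1))).
For λ = 0: rank(A) = 3, and the largest Jordan block has size 1 (the smallest k with rank(A^k) = rank(A^(k+1))).

So m_A(x) = x(x + 4)^2.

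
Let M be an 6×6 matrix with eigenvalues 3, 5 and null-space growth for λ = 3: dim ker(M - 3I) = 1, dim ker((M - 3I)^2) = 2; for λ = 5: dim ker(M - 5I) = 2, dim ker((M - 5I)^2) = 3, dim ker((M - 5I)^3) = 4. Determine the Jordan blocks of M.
λ = 3: successive nullity increments [1, 1] count blocks of size ≥ k; block sizes are [2].
λ = 5: successive nullity increments [2, 1, 1] count blocks of size ≥ k; block sizes are [3, 1].

Jordan blocks: (3, 2), (5, 3), (5, 1)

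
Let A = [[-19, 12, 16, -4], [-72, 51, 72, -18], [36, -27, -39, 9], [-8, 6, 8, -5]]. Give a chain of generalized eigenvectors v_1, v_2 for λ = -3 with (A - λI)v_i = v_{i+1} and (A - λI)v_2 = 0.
We seek v_1 ∈ ker((A + 3I)^2) \ ker(A + 3I), then set v_{i+1} = (A + 3I) v_i.

One such chain is v_1 = [[0, 3, -2, 0]]^T, v_2 = [[4, 18, -9, 2]]^T. Check: (A + 3I) v_2 = [[0, 0, 0, 0]]^T = 0.

v_1 = [[0, 3, -2, 0]]^T, v_2 = [[4, 18, -9, 2]]^T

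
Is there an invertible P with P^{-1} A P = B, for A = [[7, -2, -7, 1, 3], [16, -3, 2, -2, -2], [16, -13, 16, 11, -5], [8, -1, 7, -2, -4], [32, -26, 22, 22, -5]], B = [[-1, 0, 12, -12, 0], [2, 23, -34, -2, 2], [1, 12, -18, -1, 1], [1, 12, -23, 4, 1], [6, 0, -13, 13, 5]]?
No.

Both have characteristic polynomial (x - 5)^3(x + 1)^2, but the minimal polynomial of A is (x - 5)^3(x + 1)^2 while the minimal polynomial of B is (x - 5)^3(x + 1). The minimal polynomial is a similarity invariant, so A and B are not similar.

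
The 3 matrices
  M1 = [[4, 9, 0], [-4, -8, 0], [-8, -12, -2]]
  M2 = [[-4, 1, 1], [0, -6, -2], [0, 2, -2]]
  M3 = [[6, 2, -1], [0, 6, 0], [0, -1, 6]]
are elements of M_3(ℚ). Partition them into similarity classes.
Characteristic polynomials: χ_{M1} = (x + 2)^3, χ_{M2} = (x + 4)^3, χ_{M3} = (x - 6)^3.

{M1}: invariant factors x + 2, (x + 2)^2.

{M2}: invariant factors x + 4, (x + 4)^2.

{M3}: invariant factors (x - 6)^3.

Matrices are similar if and only if their invariant-factor lists agree; the partition into similarity classes is {M1}, {M2}, {M3}.

3 classes: {M1}, {M2}, {M3}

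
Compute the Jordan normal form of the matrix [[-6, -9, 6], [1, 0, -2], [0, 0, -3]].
The characteristic polynomial is det(xI - A) = (x + 3)^3, so the eigenvalues are -3 (algebraic multiplicity 3).

For λ = -3: rank(A + 3I) = 1, rank((A + 3I)^2) = 0. The eigenspace has dimension 3 - 1 = 2, so there are 2 Jordan blocks; the rank sequence gives block sizes [2, 1].

Assembling the blocks gives the Jordan form J above.

J = [[-3, 1, 0], [0, -3, 0], [0, 0, -3]]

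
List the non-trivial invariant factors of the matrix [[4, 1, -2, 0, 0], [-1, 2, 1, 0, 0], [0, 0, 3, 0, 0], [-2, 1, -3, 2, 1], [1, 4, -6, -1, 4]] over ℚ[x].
(x - 3)^2, (x - 3)^3

The Jordan structure of A has elementary divisors (x - 3)^3, (x - 3)^2. Arranging the block sizes at each eigenvalue in decreasing order and taking row products gives the invariant factors.

Invariant factors (smallest first, each dividing the next): (x - 3)^2, (x - 3)^3.

Check: the last factor (x - 3)^3 is the minimal polynomial, and the product (x - 3)^5 is the characteristic polynomial.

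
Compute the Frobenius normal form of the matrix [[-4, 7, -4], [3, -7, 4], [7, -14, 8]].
The invariant factors of A (the non-unit diagonal entries of the Smith normal form of xI - A over ℚ[x]) are x(x^2 + 3x + 3), each dividing the next. The characteristic polynomial is their product, x(x^2 + 3x + 3).

The rational canonical form is the block-diagonal matrix of companion matrices C(f_i):
R = [[0, 0, 0], [1, 0, -3], [0, 1, -3]].

Note the characteristic polynomial does not split into linear factors over ℚ, so A has no Jordan form over ℚ; the rational canonical form exists over any field.

R = [[0, 0, 0], [1, 0, -3], [0, 1, -3]]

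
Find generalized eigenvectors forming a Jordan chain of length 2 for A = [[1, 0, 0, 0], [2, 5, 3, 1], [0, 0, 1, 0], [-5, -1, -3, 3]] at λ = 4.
v_1 = [[0, 0, 0, 1]]^T, v_2 = [[0, 1, 0, -1]]^T

We seek v_1 ∈ ker((A - 4I)^2) \ ker(A - 4I), then set v_{i+1} = (A - 4I) v_i.

One such chain is v_1 = [[0, 0, 0, 1]]^T, v_2 = [[0, 1, 0, -1]]^T. Check: (A - 4I) v_2 = [[0, 0, 0, 0]]^T = 0.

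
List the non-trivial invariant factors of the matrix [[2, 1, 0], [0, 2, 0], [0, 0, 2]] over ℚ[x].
x - 2, (x - 2)^2

The Jordan structure of A has elementary divisors (x - 2)^2, (x - 2). Arranging the block sizes at each eigenvalue in decreasing order and taking row products gives the invariant factors.

Invariant factors (smallest first, each dividing the next): x - 2, (x - 2)^2.

Check: the last factor (x - 2)^2 is the minimal polynomial, and the product (x - 2)^3 is the characteristic polynomial.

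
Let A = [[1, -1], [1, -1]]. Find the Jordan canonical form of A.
J = [[0, 1], [0, 0]]

The characteristic polynomial is det(xI - A) = x^2, so the eigenvalues are 0 (algebraic multiplicity 2).

For λ = 0: rank(A) = 1, rank(A^2) = 0. The eigenspace has dimension 2 - 1 = 1, so there is 1 Jordan block; the rank sequence gives block sizes [2].

Assembling the blocks gives the Jordan form J above.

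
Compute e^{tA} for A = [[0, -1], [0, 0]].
e^{tA} = [[1, -t], [0, 1]]

A has Jordan form J = [[0, 1], [0, 0]] with A = PJP^{-1}, so e^{tA} = P e^{tJ} P^{-1}.

For a Jordan block J_k(λ), e^{tJ_k(λ)} = e^{λt} · (I + tN + t^2 N^2/2! + ... + t^{k-1} N^{k-1}/(k-1)!) where N is the nilpotent superdiagonal part.

Assembling the blocks and conjugating back gives the entries of e^{tA} as shown above.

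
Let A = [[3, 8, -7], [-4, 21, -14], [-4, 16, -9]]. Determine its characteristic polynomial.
xI - A = [[x - 3, -8, 7], [4, x - 21, 14], [4, -16, x + 9]].

Expanding det(xI - A) along the first row:
det(xI - A) = + (x - 3)·det([[x - 21, 14], [-16, x + 9]]) - (-8)·det([[4, 14], [4, x + 9]]) + (7)·det([[4, x - 21], [4, -16]]).

Evaluating gives χ_A(x) = x^3 - 15x^2 + 75x - 125 = (x - 5)^3.

χ_A(x) = (x - 5)^3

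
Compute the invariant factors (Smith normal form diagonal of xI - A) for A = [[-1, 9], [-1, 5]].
The Jordan structure of A has elementary divisors (x - 2)^2. Arranging the block sizes at each eigenvalue in decreasing order and taking row products gives the invariant factors.

Invariant factors (smallest first, each dividing the next): (x - 2)^2.

Check: the last factor (x - 2)^2 is the minimal polynomial, and the product (x - 2)^2 is the characteristic polynomial.

(x - 2)^2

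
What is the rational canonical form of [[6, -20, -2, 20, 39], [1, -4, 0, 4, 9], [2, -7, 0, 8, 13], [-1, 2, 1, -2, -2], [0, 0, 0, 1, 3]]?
The invariant factors of A (the non-unit diagonal entries of the Smith normal form of xI - A over ℚ[x]) are (x - 1)^4(x + 1), each dividing the next. The characteristic polynomial is their product, (x - 1)^4(x + 1).

The rational canonical form is the block-diagonal matrix of companion matrices C(f_i):
R = [[0, 0, 0, 0, -1], [1, 0, 0, 0, 3], [0, 1, 0, 0, -2], [0, 0, 1, 0, -2], [0, 0, 0, 1, 3]].

R = [[0, 0, 0, 0, -1], [1, 0, 0, 0, 3], [0, 1, 0, 0, -2], [0, 0, 1, 0, -2], [0, 0, 0, 1, 3]]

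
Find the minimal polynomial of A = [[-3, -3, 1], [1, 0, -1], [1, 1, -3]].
m_A(x) = (x + 2)^3

The characteristic polynomial factors as (x + 2)^3. The minimal polynomial is ∏(x - λ)^{k_λ} where k_λ is the size of the largest Jordan block at λ.

For λ = -2: rank(A + 2I) = 2, and the largest Jordan block has size 3 (the smallest k with rank((A + 2I)^k) = rank((A + 2I)^(k+1))).

So m_A(x) = (x + 2)^3.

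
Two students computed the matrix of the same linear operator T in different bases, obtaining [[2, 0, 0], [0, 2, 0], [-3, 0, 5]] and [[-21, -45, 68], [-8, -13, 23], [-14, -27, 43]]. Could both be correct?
No.

Both have characteristic polynomial (x - 5)(x - 2)^2, but the minimal polynomial of A is (x - 5)(x - 2) while the minimal polynomial of B is (x - 5)(x - 2)^2. The minimal polynomial is a similarity invariant, so A and B are not similar.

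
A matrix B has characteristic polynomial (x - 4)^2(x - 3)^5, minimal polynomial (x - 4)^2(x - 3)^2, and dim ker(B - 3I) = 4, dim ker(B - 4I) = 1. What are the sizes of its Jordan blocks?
λ = 3: algebraic multiplicity 5 (exponent in χ_B), largest block size 2 (exponent in m_B), 4 blocks (geometric multiplicity). These force block sizes [2, 1, 1, 1].
λ = 4: algebraic multiplicity 2 (exponent in χ_B), largest block size 2 (exponent in m_B), 1 block (geometric multiplicity). This forces block sizes [2].

Jordan blocks: (3, 2), (3, 1), (3, 1), (3, 1), (4, 2)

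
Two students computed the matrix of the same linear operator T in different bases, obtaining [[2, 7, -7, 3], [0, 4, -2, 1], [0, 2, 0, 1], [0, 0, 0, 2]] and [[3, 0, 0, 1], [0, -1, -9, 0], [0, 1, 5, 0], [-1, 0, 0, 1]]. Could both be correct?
Two matrices over a field are similar if and only if they have the same invariant factors.

Both A and B have characteristic polynomial (x - 2)^4 and minimal polynomial (x - 2)^2. Computing further, both have invariant factors (x - 2)^2, (x - 2)^2. Hence A and B are similar.

Yes.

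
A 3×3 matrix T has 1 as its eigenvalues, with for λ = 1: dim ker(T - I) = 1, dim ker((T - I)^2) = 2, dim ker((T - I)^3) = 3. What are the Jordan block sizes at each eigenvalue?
λ = 1: successive nullity increments [1, 1, 1] count blocks of size ≥ k; block sizes are [3].

Jordan blocks: (1, 3)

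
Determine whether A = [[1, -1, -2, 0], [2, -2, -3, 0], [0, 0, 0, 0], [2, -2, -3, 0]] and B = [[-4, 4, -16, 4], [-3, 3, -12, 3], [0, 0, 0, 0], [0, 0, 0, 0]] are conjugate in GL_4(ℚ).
Both have characteristic polynomial x^3(x + 1), but the minimal polynomial of A is x^2(x + 1) while the minimal polynomial of B is x(x + 1). The minimal polynomial is a similarity invariant, so A and B are not similar.

No.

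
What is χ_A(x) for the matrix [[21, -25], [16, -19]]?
χ_A(x) = (x - 1)^2

xI - A = [[x - 21, 25], [-16, x + 19]].

Expanding det(xI - A) along the first row:
det(xI - A) = + (x - 21)·det([[x + 19]]) - (25)·det([[-16]]).

Evaluating gives χ_A(x) = x^2 - 2x + 1 = (x - 1)^2.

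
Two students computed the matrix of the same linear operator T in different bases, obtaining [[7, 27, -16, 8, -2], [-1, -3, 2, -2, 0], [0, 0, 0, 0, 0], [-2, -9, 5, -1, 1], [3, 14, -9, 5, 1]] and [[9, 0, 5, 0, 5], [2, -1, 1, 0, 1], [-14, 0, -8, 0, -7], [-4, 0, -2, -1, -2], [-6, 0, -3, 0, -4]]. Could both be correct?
No.

trace(A) = 4 but trace(B) = -5. The trace is a similarity invariant, so A and B are not similar.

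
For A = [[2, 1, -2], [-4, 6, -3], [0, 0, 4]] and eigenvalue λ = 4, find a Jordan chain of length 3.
v_1 = [[-1, 0, 1]]^T, v_2 = [[0, 1, 0]]^T, v_3 = [[1, 2, 0]]^T

We seek v_1 ∈ ker((A - 4I)^3) \ ker((A - 4I)^2), then set v_{i+1} = (A - 4I) v_i.

One such chain is v_1 = [[-1, 0, 1]]^T, v_2 = [[0, 1, 0]]^T, v_3 = [[1, 2, 0]]^T. Check: (A - 4I) v_3 = [[0, 0, 0]]^T = 0.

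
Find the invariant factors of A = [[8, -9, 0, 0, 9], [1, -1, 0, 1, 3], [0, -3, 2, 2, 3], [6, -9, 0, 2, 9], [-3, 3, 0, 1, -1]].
x - 2, (x - 2)^2, (x - 2)^2

The Jordan structure of A has elementary divisors (x - 2)^2, (x - 2)^2, (x - 2). Arranging the block sizes at each eigenvalue in decreasing order and taking row products gives the invariant factors.

Invariant factors (smallest first, each dividing the next): x - 2, (x - 2)^2, (x - 2)^2.

Check: the last factor (x - 2)^2 is the minimal polynomial, and the product (x - 2)^5 is the characteristic polynomial.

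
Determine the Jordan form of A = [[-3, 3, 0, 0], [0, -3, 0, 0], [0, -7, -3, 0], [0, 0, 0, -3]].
J = [[-3, 1, 0, 0], [0, -3, 0, 0], [0, 0, -3, 0], [0, 0, 0, -3]]

The characteristic polynomial is det(xI - A) = (x + 3)^4, so the eigenvalues are -3 (algebraic multiplicity 4).

For λ = -3: rank(A + 3I) = 1, rank((A + 3I)^2) = 0. The eigenspace has dimension 4 - 1 = 3, so there are 3 Jordan blocks; the rank sequence gives block sizes [2, 1, 1].

Assembling the blocks gives the Jordan form J above.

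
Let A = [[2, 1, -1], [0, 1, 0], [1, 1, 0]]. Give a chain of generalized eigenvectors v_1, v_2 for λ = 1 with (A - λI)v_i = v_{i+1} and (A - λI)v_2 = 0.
v_1 = [[0, 1, 0]]^T, v_2 = [[1, 0, 1]]^T

We seek v_1 ∈ ker((A - I)^2) \ ker(A - I), then set v_{i+1} = (A - I) v_i.

One such chain is v_1 = [[0, 1, 0]]^T, v_2 = [[1, 0, 1]]^T. Check: (A - I) v_2 = [[0, 0, 0]]^T = 0.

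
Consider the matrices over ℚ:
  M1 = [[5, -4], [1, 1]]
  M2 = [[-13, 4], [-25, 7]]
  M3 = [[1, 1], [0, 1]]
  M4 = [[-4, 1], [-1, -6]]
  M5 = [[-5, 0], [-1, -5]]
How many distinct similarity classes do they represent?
Characteristic polynomials: χ_{M1} = (x - 3)^2, χ_{M2} = (x + 3)^2, χ_{M3} = (x - 1)^2, χ_{M4} = (x + 5)^2, χ_{M5} = (x + 5)^2.

{M1}: invariant factors (x - 3)^2.

{M2}: invariant factors (x + 3)^2.

{M3}: invariant factors (x - 1)^2.

{M4, M5}: invariant factors (x + 5)^2.

Matrices are similar if and only if their invariant-factor lists agree; the partition into similarity classes is {M1}, {M2}, {M3}, {M4, M5}.

4 classes: {M1}, {M2}, {M3}, {M4, M5}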